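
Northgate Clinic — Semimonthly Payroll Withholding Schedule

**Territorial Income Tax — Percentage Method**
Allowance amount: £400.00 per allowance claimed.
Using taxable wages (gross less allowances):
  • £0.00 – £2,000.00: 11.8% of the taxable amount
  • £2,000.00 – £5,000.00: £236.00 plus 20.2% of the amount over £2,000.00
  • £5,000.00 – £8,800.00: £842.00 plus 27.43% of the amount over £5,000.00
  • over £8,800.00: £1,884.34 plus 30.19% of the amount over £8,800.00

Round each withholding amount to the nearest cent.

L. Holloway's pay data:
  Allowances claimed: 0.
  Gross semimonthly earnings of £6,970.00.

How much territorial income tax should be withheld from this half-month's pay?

Territorial Income Tax: taxable = £6,970.00
  £842.00 + 27.43% × (£6,970.00 − £5,000.00) = £842.00 + 27.43% × £1,970.00 = £1,382.37

£1,382.37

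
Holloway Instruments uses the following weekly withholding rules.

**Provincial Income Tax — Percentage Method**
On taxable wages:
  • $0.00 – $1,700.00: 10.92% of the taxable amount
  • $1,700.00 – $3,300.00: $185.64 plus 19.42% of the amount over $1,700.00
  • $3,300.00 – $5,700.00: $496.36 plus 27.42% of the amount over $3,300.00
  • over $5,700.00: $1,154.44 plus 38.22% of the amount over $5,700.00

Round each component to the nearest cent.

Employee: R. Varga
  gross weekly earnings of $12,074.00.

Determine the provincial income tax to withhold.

Provincial Income Tax: taxable = $12,074.00
  $1,154.44 + 38.22% × ($12,074.00 − $5,700.00) = $1,154.44 + 38.22% × $6,374.00 = $3,590.58

$3,590.58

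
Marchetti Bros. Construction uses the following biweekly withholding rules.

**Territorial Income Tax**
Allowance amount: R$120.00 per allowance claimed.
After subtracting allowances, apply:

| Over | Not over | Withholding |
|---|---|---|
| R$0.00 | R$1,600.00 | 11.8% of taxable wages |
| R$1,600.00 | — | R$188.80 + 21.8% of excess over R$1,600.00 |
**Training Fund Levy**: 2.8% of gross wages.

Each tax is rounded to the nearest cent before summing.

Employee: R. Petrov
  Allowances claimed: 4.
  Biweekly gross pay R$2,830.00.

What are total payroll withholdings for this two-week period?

Territorial Income Tax: taxable = R$2,830.00 − 4×R$120.00 = R$2,350.00
  R$188.80 + 21.8% × (R$2,350.00 − R$1,600.00) = R$188.80 + 21.8% × R$750.00 = R$352.30
Training Fund Levy: 2.8% × R$2,830.00 = R$79.24
Total: R$352.30 + R$79.24 = R$431.54

R$431.54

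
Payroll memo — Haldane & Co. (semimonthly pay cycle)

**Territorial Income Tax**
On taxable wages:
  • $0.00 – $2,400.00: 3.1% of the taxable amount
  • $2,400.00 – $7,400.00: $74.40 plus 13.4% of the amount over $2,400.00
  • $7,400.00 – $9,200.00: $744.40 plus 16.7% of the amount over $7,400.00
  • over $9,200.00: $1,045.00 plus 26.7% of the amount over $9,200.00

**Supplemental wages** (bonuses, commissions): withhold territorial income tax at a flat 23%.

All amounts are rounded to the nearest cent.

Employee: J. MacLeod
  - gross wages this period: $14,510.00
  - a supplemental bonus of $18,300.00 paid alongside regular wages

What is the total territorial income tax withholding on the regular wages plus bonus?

$6,671.77

Territorial Income Tax: taxable = $14,510.00
  $1,045.00 + 26.7% × ($14,510.00 − $9,200.00) = $1,045.00 + 26.7% × $5,310.00 = $2,462.77
Supplemental (23% flat on bonus): 23% × $18,300.00 = $4,209.00
Total territorial income tax: $2,462.77 + $4,209.00 = $6,671.77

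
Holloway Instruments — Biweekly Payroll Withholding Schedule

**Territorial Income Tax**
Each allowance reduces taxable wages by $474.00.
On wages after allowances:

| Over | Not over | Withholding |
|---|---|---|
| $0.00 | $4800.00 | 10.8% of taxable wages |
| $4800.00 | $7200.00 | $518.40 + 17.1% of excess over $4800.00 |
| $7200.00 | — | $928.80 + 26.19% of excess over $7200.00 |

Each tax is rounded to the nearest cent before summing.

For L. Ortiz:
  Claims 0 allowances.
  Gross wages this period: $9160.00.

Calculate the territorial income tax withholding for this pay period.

$1442.12

Territorial Income Tax: taxable = $9160.00
  $928.80 + 26.19% × ($9160.00 − $7200.00) = $928.80 + 26.19% × $1960.00 = $1442.12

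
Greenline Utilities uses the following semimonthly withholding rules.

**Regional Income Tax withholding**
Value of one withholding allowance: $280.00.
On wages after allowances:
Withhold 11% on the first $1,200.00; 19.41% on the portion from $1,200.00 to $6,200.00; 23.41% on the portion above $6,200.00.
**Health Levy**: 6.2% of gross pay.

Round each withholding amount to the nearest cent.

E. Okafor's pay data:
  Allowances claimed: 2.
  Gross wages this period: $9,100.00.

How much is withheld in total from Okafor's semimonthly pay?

Regional Income Tax: taxable = $9,100.00 − 2×$280.00 = $8,540.00
  $1,102.50 + 23.41% × ($8,540.00 − $6,200.00) = $1,102.50 + 23.41% × $2,340.00 = $1,650.29
Health Levy: 6.2% × $9,100.00 = $564.20
Total: $1,650.29 + $564.20 = $2,214.49

$2,214.49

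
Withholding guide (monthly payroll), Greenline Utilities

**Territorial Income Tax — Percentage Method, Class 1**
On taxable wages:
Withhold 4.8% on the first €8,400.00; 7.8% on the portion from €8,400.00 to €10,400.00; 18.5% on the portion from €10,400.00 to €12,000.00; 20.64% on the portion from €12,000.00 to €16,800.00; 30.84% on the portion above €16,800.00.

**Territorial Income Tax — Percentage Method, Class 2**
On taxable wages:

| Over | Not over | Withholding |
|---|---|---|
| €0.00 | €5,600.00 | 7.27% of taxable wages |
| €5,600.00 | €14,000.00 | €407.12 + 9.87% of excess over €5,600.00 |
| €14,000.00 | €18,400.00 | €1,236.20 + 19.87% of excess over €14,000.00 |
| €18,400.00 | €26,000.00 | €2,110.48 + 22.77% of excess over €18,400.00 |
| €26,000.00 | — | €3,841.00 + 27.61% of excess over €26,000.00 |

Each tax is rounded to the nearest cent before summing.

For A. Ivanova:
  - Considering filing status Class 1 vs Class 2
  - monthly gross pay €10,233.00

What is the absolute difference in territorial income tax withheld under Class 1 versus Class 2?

Territorial Income Tax (Class 1): taxable = €10,233.00
  €403.20 + 7.8% × (€10,233.00 − €8,400.00) = €403.20 + 7.8% × €1,833.00 = €546.17
Territorial Income Tax (Class 2): taxable = €10,233.00
  €407.12 + 9.87% × (€10,233.00 − €5,600.00) = €407.12 + 9.87% × €4,633.00 = €864.40
Difference: |€546.17 − €864.40| = €318.23 (higher under Class 2)

€318.23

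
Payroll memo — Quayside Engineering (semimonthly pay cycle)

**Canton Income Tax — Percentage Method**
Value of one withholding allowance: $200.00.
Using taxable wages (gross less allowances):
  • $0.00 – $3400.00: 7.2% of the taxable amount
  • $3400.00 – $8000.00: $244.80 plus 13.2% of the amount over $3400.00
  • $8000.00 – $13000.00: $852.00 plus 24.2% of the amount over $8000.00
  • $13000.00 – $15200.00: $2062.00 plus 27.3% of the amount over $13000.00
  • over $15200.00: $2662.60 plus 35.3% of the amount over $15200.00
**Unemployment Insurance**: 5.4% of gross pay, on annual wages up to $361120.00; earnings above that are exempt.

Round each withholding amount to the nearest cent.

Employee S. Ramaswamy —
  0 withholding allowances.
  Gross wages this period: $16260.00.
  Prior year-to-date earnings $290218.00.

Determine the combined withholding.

Canton Income Tax: taxable = $16260.00
  $2662.60 + 35.3% × ($16260.00 − $15200.00) = $2662.60 + 35.3% × $1060.00 = $3036.78
Unemployment Insurance: 5.4% × $16260.00 = $878.04
Total: $3036.78 + $878.04 = $3914.82

$3914.82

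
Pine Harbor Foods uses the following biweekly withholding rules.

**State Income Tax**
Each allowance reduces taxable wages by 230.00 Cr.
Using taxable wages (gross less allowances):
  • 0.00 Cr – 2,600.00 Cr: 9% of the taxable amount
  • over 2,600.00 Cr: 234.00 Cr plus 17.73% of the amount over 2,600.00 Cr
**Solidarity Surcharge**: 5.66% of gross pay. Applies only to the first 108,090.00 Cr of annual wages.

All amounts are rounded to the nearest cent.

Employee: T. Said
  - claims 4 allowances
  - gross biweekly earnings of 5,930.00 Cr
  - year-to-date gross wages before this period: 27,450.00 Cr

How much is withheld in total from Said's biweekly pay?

State Income Tax: taxable = 5,930.00 Cr − 4×230.00 Cr = 5,010.00 Cr
  234.00 Cr + 17.73% × (5,010.00 Cr − 2,600.00 Cr) = 234.00 Cr + 17.73% × 2,410.00 Cr = 661.29 Cr
Solidarity Surcharge: 5.66% × 5,930.00 Cr = 335.64 Cr
Total: 661.29 Cr + 335.64 Cr = 996.93 Cr

996.93 Cr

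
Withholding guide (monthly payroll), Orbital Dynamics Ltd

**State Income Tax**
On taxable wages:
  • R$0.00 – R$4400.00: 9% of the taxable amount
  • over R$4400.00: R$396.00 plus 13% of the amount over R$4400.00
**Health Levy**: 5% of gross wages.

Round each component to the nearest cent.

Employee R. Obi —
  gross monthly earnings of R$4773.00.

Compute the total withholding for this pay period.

R$683.14

State Income Tax: taxable = R$4773.00
  R$396.00 + 13% × (R$4773.00 − R$4400.00) = R$396.00 + 13% × R$373.00 = R$444.49
Health Levy: 5% × R$4773.00 = R$238.65
Total: R$444.49 + R$238.65 = R$683.14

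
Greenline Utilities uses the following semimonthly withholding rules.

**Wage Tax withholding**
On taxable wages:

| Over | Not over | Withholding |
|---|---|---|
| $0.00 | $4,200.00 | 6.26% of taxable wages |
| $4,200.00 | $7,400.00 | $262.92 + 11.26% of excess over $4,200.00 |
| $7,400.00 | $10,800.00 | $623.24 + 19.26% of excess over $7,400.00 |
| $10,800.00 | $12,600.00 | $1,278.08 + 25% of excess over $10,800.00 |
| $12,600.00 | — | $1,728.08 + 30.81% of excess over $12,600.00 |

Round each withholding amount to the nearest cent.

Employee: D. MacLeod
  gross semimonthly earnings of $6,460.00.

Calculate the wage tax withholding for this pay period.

$517.40

Wage Tax: taxable = $6,460.00
  $262.92 + 11.26% × ($6,460.00 − $4,200.00) = $262.92 + 11.26% × $2,260.00 = $517.40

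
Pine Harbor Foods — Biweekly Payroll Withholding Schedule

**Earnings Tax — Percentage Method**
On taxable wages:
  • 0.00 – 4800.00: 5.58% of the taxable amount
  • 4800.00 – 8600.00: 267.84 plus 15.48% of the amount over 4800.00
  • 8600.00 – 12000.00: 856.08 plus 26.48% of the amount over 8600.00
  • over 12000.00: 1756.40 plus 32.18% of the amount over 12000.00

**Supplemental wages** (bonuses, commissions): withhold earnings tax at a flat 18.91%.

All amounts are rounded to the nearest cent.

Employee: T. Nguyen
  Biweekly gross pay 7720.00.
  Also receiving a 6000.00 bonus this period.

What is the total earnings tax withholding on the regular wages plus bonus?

1854.46

Earnings Tax: taxable = 7720.00
  267.84 + 15.48% × (7720.00 − 4800.00) = 267.84 + 15.48% × 2920.00 = 719.86
Supplemental (18.91% flat on bonus): 18.91% × 6000.00 = 1134.60
Total earnings tax: 719.86 + 1134.60 = 1854.46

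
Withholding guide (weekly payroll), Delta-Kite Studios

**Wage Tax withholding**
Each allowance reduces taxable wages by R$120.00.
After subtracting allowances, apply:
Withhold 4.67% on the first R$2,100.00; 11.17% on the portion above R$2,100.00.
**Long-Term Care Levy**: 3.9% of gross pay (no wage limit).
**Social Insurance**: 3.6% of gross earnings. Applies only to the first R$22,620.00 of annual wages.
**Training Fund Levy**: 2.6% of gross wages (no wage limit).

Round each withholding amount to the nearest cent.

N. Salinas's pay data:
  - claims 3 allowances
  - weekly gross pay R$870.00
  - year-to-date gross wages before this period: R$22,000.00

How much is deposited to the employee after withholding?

Wage Tax: taxable = R$870.00 − 3×R$120.00 = R$510.00
  4.67% × R$510.00 = R$23.82
Long-Term Care Levy: 3.9% × R$870.00 = R$33.93
Social Insurance: cap R$22,620.00 − YTD R$22,000.00 = R$620.00 subject; 3.6% × R$620.00 = R$22.32
Training Fund Levy: 2.6% × R$870.00 = R$22.62
Total withheld: R$23.82 + R$33.93 + R$22.32 + R$22.62 = R$102.69
Net pay: R$870.00 − R$102.69 = R$767.31

R$767.31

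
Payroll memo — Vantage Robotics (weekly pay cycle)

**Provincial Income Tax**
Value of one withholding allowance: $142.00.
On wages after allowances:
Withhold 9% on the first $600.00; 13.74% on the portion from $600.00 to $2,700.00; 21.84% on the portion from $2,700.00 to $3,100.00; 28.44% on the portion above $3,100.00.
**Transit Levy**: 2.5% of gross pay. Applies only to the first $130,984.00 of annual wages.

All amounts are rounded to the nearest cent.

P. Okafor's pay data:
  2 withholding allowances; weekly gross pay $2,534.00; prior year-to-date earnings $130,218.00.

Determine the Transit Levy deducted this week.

$19.15

Transit Levy: cap $130,984.00 − YTD $130,218.00 = $766.00 subject; 2.5% × $766.00 = $19.15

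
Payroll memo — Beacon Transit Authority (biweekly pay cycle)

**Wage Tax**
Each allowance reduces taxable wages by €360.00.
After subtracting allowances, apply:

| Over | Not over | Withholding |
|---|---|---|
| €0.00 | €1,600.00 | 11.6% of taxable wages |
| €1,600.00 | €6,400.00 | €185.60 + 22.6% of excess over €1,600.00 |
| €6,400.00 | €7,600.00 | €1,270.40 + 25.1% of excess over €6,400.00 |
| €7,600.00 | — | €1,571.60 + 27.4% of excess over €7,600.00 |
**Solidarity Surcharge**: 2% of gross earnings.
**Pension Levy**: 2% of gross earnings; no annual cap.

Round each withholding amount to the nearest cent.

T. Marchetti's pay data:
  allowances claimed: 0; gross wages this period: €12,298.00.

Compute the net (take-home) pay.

Wage Tax: taxable = €12,298.00
  €1,571.60 + 27.4% × (€12,298.00 − €7,600.00) = €1,571.60 + 27.4% × €4,698.00 = €2,858.85
Solidarity Surcharge: 2% × €12,298.00 = €245.96
Pension Levy: 2% × €12,298.00 = €245.96
Total withheld: €2,858.85 + €245.96 + €245.96 = €3,350.77
Net pay: €12,298.00 − €3,350.77 = €8,947.23

€8,947.23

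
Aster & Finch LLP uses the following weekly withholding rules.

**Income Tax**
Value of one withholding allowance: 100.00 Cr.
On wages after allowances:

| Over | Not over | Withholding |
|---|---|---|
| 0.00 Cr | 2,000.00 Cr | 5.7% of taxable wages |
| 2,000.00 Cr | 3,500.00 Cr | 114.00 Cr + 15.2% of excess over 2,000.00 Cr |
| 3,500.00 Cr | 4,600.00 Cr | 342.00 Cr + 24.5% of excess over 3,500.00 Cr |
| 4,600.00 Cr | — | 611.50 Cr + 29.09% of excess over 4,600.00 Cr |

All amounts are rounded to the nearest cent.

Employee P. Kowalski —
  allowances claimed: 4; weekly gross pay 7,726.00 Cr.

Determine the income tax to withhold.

1,404.49 Cr

Income Tax: taxable = 7,726.00 Cr − 4×100.00 Cr = 7,326.00 Cr
  611.50 Cr + 29.09% × (7,326.00 Cr − 4,600.00 Cr) = 611.50 Cr + 29.09% × 2,726.00 Cr = 1,404.49 Cr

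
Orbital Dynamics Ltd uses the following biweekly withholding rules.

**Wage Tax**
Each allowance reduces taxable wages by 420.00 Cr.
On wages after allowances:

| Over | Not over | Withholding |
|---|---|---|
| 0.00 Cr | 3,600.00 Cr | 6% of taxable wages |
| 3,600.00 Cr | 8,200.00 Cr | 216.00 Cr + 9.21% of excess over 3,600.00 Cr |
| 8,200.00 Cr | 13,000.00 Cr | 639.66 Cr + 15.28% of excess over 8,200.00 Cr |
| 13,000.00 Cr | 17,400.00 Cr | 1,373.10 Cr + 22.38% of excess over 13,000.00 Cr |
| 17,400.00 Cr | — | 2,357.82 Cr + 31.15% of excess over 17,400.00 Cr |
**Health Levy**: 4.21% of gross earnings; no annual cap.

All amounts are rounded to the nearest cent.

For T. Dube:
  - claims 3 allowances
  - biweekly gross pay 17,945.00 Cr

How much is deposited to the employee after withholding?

Wage Tax: taxable = 17,945.00 Cr − 3×420.00 Cr = 16,685.00 Cr
  1,373.10 Cr + 22.38% × (16,685.00 Cr − 13,000.00 Cr) = 1,373.10 Cr + 22.38% × 3,685.00 Cr = 2,197.80 Cr
Health Levy: 4.21% × 17,945.00 Cr = 755.48 Cr
Total withheld: 2,197.80 Cr + 755.48 Cr = 2,953.28 Cr
Net pay: 17,945.00 Cr − 2,953.28 Cr = 14,991.72 Cr

14,991.72 Cr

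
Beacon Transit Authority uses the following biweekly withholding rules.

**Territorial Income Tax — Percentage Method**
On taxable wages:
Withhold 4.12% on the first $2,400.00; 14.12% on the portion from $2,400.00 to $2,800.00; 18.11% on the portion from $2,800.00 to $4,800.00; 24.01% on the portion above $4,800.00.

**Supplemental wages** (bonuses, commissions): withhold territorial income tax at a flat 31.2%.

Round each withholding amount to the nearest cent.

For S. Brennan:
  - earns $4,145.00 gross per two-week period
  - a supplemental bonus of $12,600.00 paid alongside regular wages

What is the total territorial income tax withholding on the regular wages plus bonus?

$4,330.14

Territorial Income Tax: taxable = $4,145.00
  $155.36 + 18.11% × ($4,145.00 − $2,800.00) = $155.36 + 18.11% × $1,345.00 = $398.94
Supplemental (31.2% flat on bonus): 31.2% × $12,600.00 = $3,931.20
Total territorial income tax: $398.94 + $3,931.20 = $4,330.14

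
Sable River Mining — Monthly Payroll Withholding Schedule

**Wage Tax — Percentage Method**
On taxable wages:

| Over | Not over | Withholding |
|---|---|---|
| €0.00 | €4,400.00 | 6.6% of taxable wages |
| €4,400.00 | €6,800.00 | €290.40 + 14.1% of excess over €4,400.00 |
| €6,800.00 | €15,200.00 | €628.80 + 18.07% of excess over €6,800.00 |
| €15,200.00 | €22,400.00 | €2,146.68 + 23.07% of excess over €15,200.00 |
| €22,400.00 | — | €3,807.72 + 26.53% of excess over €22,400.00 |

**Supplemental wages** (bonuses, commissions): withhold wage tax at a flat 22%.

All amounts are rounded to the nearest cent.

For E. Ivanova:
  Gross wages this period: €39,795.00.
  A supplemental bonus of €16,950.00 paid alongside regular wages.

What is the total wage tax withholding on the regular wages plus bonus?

Wage Tax: taxable = €39,795.00
  €3,807.72 + 26.53% × (€39,795.00 − €22,400.00) = €3,807.72 + 26.53% × €17,395.00 = €8,422.61
Supplemental (22% flat on bonus): 22% × €16,950.00 = €3,729.00
Total wage tax: €8,422.61 + €3,729.00 = €12,151.61

€12,151.61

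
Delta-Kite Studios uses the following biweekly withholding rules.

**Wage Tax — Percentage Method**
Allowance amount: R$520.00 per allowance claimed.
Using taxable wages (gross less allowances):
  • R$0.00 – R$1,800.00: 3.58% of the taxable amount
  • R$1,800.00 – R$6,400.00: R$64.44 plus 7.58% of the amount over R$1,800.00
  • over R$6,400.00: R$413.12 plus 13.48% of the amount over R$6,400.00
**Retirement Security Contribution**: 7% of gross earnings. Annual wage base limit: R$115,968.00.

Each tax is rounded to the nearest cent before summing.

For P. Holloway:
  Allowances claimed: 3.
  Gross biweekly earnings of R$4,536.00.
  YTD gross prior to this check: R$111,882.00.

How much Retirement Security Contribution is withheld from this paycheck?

Retirement Security Contribution: cap R$115,968.00 − YTD R$111,882.00 = R$4,086.00 subject; 7% × R$4,086.00 = R$286.02

R$286.02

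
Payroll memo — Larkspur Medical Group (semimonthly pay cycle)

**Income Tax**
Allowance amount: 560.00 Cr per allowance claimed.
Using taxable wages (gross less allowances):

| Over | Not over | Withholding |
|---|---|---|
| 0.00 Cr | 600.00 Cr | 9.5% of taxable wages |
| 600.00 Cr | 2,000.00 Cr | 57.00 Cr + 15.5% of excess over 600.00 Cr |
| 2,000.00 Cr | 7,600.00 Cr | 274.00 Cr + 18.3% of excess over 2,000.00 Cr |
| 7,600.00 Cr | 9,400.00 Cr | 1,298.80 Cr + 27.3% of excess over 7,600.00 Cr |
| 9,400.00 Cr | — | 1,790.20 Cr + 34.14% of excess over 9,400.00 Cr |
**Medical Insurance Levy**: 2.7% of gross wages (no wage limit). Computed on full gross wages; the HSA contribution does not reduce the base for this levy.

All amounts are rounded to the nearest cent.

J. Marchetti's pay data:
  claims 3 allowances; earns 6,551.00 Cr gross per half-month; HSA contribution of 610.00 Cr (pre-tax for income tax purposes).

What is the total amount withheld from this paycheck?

864.64 Cr

Income Tax: taxable = 6,551.00 Cr − 610.00 Cr − 3×560.00 Cr = 4,261.00 Cr
  274.00 Cr + 18.3% × (4,261.00 Cr − 2,000.00 Cr) = 274.00 Cr + 18.3% × 2,261.00 Cr = 687.76 Cr
Medical Insurance Levy: 2.7% × 6,551.00 Cr = 176.88 Cr
Total: 687.76 Cr + 176.88 Cr = 864.64 Cr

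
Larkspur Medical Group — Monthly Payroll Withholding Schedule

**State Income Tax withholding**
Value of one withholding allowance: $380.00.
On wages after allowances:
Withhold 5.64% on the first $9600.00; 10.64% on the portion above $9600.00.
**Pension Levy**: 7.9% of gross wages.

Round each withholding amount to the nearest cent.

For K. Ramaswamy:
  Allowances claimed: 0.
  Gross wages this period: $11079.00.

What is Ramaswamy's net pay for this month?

State Income Tax: taxable = $11079.00
  $541.44 + 10.64% × ($11079.00 − $9600.00) = $541.44 + 10.64% × $1479.00 = $698.81
Pension Levy: 7.9% × $11079.00 = $875.24
Total withheld: $698.81 + $875.24 = $1574.05
Net pay: $11079.00 − $1574.05 = $9504.95

$9504.95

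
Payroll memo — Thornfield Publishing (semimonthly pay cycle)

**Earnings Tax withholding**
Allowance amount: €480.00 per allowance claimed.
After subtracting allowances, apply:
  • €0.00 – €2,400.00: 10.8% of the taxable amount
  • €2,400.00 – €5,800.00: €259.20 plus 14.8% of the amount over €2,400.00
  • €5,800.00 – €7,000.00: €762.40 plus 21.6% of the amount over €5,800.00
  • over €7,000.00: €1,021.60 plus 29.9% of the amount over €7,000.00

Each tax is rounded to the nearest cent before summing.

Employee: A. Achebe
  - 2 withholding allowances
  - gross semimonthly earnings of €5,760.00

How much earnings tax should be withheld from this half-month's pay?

Earnings Tax: taxable = €5,760.00 − 2×€480.00 = €4,800.00
  €259.20 + 14.8% × (€4,800.00 − €2,400.00) = €259.20 + 14.8% × €2,400.00 = €614.40

€614.40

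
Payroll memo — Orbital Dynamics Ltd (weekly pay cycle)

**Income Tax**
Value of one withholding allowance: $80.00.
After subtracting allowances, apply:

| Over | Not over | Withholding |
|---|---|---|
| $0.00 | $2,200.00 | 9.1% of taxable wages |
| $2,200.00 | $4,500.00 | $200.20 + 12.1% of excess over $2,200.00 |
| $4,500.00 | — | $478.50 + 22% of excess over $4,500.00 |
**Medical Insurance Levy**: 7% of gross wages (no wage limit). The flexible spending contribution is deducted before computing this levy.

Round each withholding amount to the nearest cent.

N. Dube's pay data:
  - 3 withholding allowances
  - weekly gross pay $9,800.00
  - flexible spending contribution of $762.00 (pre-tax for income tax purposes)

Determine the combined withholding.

Income Tax: taxable = $9,800.00 − $762.00 − 3×$80.00 = $8,798.00
  $478.50 + 22% × ($8,798.00 − $4,500.00) = $478.50 + 22% × $4,298.00 = $1,424.06
Medical Insurance Levy: 7% × $9,038.00 = $632.66
Total: $1,424.06 + $632.66 = $2,056.72

$2,056.72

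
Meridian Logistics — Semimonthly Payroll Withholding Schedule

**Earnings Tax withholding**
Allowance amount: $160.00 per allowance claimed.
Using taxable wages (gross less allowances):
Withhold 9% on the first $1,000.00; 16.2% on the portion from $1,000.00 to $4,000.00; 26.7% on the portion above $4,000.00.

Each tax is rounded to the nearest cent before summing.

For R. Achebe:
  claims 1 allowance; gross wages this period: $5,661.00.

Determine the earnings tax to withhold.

Earnings Tax: taxable = $5,661.00 − 1×$160.00 = $5,501.00
  $576.00 + 26.7% × ($5,501.00 − $4,000.00) = $576.00 + 26.7% × $1,501.00 = $976.77

$976.77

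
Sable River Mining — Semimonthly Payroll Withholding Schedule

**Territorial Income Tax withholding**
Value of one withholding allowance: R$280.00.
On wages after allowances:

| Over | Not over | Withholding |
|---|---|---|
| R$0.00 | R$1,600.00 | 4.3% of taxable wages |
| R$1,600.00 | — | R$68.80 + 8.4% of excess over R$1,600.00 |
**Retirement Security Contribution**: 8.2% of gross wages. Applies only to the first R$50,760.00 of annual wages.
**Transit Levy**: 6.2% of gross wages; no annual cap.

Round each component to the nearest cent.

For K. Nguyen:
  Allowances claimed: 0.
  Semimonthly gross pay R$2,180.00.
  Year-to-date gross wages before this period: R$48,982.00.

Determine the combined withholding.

Territorial Income Tax: taxable = R$2,180.00
  R$68.80 + 8.4% × (R$2,180.00 − R$1,600.00) = R$68.80 + 8.4% × R$580.00 = R$117.52
Retirement Security Contribution: cap R$50,760.00 − YTD R$48,982.00 = R$1,778.00 subject; 8.2% × R$1,778.00 = R$145.80
Transit Levy: 6.2% × R$2,180.00 = R$135.16
Total: R$117.52 + R$145.80 + R$135.16 = R$398.48

R$398.48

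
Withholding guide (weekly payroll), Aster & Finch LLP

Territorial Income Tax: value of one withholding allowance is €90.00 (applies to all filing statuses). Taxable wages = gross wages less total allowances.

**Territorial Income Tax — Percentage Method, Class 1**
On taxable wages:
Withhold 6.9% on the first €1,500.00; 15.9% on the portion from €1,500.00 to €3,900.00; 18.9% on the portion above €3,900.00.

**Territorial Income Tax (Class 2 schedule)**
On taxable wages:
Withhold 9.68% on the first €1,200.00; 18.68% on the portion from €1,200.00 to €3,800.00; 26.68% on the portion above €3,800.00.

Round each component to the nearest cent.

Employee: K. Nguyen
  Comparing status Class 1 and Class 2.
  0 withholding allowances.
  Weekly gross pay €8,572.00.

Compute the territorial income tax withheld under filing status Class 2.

Territorial Income Tax (Class 2): taxable = €8,572.00
  €601.84 + 26.68% × (€8,572.00 − €3,800.00) = €601.84 + 26.68% × €4,772.00 = €1,875.01

€1,875.01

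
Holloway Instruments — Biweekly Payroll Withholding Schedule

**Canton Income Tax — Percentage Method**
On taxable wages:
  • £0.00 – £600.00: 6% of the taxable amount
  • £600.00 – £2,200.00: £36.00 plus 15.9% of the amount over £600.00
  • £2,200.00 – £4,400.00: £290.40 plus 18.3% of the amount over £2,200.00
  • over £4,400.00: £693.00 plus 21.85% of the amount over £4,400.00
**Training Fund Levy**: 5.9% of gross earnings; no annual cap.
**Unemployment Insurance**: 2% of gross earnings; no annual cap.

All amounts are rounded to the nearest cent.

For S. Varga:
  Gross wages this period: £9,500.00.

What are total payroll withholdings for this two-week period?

Canton Income Tax: taxable = £9,500.00
  £693.00 + 21.85% × (£9,500.00 − £4,400.00) = £693.00 + 21.85% × £5,100.00 = £1,807.35
Training Fund Levy: 5.9% × £9,500.00 = £560.50
Unemployment Insurance: 2% × £9,500.00 = £190.00
Total: £1,807.35 + £560.50 + £190.00 = £2,557.85

£2,557.85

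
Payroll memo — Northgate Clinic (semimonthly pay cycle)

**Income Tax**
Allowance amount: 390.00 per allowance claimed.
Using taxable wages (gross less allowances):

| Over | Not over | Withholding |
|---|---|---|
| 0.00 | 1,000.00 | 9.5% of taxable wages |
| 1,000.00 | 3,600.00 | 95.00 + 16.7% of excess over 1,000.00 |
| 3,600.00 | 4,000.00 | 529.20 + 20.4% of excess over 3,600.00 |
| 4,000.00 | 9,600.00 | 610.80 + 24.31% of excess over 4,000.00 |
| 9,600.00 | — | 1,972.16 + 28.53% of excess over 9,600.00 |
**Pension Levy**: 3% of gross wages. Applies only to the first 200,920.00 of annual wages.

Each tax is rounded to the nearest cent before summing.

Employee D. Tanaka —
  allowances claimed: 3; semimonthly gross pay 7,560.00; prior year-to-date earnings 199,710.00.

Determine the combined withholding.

Income Tax: taxable = 7,560.00 − 3×390.00 = 6,390.00
  610.80 + 24.31% × (6,390.00 − 4,000.00) = 610.80 + 24.31% × 2,390.00 = 1,191.81
Pension Levy: cap 200,920.00 − YTD 199,710.00 = 1,210.00 subject; 3% × 1,210.00 = 36.30
Total: 1,191.81 + 36.30 = 1,228.11

1,228.11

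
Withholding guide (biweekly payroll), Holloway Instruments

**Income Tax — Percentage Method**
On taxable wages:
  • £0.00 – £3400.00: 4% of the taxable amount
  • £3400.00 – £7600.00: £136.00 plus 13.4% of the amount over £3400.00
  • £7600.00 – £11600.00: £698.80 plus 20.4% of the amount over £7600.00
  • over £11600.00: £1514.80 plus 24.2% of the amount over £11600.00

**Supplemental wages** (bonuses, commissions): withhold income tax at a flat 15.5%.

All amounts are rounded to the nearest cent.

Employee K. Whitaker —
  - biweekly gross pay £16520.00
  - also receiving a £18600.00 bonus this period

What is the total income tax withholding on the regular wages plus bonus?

Income Tax: taxable = £16520.00
  £1514.80 + 24.2% × (£16520.00 − £11600.00) = £1514.80 + 24.2% × £4920.00 = £2705.44
Supplemental (15.5% flat on bonus): 15.5% × £18600.00 = £2883.00
Total income tax: £2705.44 + £2883.00 = £5588.44

£5588.44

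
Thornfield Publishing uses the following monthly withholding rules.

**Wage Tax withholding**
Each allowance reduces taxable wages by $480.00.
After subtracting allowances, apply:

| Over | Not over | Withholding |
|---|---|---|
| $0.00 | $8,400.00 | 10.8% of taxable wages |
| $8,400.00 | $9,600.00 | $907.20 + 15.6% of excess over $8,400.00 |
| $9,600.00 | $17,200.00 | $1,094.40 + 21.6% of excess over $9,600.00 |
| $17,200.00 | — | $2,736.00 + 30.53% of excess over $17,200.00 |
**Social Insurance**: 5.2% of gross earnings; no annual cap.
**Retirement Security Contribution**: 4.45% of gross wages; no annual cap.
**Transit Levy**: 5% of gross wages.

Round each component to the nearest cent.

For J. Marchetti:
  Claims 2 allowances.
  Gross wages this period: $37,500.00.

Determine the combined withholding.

Wage Tax: taxable = $37,500.00 − 2×$480.00 = $36,540.00
  $2,736.00 + 30.53% × ($36,540.00 − $17,200.00) = $2,736.00 + 30.53% × $19,340.00 = $8,640.50
Social Insurance: 5.2% × $37,500.00 = $1,950.00
Retirement Security Contribution: 4.45% × $37,500.00 = $1,668.75
Transit Levy: 5% × $37,500.00 = $1,875.00
Total: $8,640.50 + $1,950.00 + $1,668.75 + $1,875.00 = $14,134.25

$14,134.25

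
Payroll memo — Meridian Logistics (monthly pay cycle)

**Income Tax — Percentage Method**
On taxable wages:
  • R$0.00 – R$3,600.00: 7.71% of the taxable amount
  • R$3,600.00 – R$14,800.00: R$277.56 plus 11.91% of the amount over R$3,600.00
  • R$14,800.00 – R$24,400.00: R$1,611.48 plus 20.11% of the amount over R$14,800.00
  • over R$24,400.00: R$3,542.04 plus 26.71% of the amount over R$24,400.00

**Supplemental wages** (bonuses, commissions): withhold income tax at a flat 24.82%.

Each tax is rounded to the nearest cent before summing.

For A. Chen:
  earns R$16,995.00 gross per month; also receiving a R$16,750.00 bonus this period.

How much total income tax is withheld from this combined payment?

Income Tax: taxable = R$16,995.00
  R$1,611.48 + 20.11% × (R$16,995.00 − R$14,800.00) = R$1,611.48 + 20.11% × R$2,195.00 = R$2,052.89
Supplemental (24.82% flat on bonus): 24.82% × R$16,750.00 = R$4,157.35
Total income tax: R$2,052.89 + R$4,157.35 = R$6,210.24

R$6,210.24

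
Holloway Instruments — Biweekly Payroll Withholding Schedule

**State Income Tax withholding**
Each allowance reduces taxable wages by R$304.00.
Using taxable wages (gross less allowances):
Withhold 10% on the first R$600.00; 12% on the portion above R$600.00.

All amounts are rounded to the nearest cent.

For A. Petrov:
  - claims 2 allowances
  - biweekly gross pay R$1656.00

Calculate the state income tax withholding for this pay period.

R$113.76

State Income Tax: taxable = R$1656.00 − 2×R$304.00 = R$1048.00
  R$60.00 + 12% × (R$1048.00 − R$600.00) = R$60.00 + 12% × R$448.00 = R$113.76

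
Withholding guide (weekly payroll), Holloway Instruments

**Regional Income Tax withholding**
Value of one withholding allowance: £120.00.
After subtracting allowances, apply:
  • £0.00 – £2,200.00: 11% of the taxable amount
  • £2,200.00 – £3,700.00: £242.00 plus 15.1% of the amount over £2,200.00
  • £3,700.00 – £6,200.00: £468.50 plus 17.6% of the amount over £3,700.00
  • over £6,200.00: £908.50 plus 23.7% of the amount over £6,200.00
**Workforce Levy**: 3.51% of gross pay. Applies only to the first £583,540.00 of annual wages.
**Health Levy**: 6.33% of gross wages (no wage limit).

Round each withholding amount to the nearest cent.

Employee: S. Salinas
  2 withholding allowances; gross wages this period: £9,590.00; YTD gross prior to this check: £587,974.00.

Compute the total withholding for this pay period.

£2,262.10

Regional Income Tax: taxable = £9,590.00 − 2×£120.00 = £9,350.00
  £908.50 + 23.7% × (£9,350.00 − £6,200.00) = £908.50 + 23.7% × £3,150.00 = £1,655.05
Workforce Levy: YTD £587,974.00 ≥ cap £583,540.00 → £0.00
Health Levy: 6.33% × £9,590.00 = £607.05
Total: £1,655.05 + £0.00 + £607.05 = £2,262.10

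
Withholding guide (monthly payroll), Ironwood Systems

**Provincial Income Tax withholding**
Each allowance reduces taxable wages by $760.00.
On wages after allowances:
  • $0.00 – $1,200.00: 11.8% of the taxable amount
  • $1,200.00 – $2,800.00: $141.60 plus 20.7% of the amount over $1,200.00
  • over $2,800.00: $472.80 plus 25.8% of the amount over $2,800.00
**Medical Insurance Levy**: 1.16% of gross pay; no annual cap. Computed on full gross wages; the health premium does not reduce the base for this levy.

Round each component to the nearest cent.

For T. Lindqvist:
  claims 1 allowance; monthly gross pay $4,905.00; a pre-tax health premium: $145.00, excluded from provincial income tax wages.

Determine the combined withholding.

Provincial Income Tax: taxable = $4,905.00 − $145.00 − 1×$760.00 = $4,000.00
  $472.80 + 25.8% × ($4,000.00 − $2,800.00) = $472.80 + 25.8% × $1,200.00 = $782.40
Medical Insurance Levy: 1.16% × $4,905.00 = $56.90
Total: $782.40 + $56.90 = $839.30

$839.30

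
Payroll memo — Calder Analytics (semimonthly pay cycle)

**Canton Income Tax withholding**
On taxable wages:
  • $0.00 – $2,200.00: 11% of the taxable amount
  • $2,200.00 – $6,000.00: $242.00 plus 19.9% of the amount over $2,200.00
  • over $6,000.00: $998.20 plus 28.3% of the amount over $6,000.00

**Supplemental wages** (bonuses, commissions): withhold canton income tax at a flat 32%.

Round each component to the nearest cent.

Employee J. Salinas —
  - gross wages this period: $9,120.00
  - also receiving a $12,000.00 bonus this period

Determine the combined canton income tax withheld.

$5,721.16

Canton Income Tax: taxable = $9,120.00
  $998.20 + 28.3% × ($9,120.00 − $6,000.00) = $998.20 + 28.3% × $3,120.00 = $1,881.16
Supplemental (32% flat on bonus): 32% × $12,000.00 = $3,840.00
Total canton income tax: $1,881.16 + $3,840.00 = $5,721.16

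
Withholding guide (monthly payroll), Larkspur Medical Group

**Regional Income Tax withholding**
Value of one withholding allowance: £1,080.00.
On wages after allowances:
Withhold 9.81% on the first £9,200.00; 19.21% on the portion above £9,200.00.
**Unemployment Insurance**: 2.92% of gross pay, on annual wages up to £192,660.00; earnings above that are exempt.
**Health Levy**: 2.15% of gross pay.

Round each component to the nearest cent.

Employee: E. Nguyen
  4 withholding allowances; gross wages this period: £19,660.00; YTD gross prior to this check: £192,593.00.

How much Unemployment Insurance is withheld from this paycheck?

Unemployment Insurance: cap £192,660.00 − YTD £192,593.00 = £67.00 subject; 2.92% × £67.00 = £1.96

£1.96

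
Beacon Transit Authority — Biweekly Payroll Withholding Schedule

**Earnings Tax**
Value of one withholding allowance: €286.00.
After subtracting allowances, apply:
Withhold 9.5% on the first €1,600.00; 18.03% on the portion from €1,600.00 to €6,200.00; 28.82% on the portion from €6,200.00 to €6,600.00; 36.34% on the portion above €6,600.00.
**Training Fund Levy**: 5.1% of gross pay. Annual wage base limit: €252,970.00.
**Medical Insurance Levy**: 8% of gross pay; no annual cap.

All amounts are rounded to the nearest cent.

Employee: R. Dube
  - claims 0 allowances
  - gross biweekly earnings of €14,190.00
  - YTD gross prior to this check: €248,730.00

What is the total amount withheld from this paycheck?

€5,206.31

Earnings Tax: taxable = €14,190.00
  €1,096.66 + 36.34% × (€14,190.00 − €6,600.00) = €1,096.66 + 36.34% × €7,590.00 = €3,854.87
Training Fund Levy: cap €252,970.00 − YTD €248,730.00 = €4,240.00 subject; 5.1% × €4,240.00 = €216.24
Medical Insurance Levy: 8% × €14,190.00 = €1,135.20
Total: €3,854.87 + €216.24 + €1,135.20 = €5,206.31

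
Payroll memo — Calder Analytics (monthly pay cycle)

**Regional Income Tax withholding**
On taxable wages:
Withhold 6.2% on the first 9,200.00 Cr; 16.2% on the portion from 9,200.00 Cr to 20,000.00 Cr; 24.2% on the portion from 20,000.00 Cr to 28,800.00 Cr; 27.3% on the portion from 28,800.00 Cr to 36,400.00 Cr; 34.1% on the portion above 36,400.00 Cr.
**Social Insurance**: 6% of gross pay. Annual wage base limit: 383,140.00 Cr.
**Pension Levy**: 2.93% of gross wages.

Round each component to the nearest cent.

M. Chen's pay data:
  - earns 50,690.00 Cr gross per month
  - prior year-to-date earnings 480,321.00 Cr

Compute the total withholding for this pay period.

12,882.51 Cr

Regional Income Tax: taxable = 50,690.00 Cr
  6,524.40 Cr + 34.1% × (50,690.00 Cr − 36,400.00 Cr) = 6,524.40 Cr + 34.1% × 14,290.00 Cr = 11,397.29 Cr
Social Insurance: YTD 480,321.00 Cr ≥ cap 383,140.00 Cr → 0.00 Cr
Pension Levy: 2.93% × 50,690.00 Cr = 1,485.22 Cr
Total: 11,397.29 Cr + 0.00 Cr + 1,485.22 Cr = 12,882.51 Cr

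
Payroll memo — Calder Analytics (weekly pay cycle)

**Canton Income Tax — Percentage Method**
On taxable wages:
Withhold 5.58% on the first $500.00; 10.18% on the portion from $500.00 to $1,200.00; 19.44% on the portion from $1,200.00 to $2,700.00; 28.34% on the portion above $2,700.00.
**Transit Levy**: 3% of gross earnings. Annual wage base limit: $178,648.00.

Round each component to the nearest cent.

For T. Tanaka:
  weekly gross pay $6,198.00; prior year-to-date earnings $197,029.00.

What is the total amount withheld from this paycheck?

$1,382.09

Canton Income Tax: taxable = $6,198.00
  $390.76 + 28.34% × ($6,198.00 − $2,700.00) = $390.76 + 28.34% × $3,498.00 = $1,382.09
Transit Levy: YTD $197,029.00 ≥ cap $178,648.00 → $0.00
Total: $1,382.09 + $0.00 = $1,382.09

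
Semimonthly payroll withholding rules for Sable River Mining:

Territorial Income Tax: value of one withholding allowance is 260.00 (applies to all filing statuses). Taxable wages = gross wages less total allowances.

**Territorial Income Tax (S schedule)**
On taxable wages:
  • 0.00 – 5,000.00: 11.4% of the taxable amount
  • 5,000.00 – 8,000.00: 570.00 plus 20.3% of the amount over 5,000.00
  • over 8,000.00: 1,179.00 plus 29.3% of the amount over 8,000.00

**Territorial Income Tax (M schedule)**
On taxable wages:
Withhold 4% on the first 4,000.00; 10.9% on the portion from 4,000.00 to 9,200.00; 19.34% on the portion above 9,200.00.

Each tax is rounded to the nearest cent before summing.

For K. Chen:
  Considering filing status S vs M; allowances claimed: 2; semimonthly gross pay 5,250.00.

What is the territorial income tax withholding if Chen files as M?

Territorial Income Tax (M): taxable = 5,250.00 − 2×260.00 = 4,730.00
  160.00 + 10.9% × (4,730.00 − 4,000.00) = 160.00 + 10.9% × 730.00 = 239.57

239.57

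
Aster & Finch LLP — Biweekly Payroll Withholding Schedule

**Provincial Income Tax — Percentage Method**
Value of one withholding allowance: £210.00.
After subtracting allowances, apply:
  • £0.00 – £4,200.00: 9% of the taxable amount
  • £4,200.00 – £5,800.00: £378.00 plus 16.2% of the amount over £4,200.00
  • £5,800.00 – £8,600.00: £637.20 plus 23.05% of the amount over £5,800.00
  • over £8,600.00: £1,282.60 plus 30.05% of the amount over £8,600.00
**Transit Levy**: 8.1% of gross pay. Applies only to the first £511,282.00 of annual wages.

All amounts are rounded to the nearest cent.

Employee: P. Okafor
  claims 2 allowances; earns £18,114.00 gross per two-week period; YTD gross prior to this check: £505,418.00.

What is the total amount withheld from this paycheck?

£4,490.33

Provincial Income Tax: taxable = £18,114.00 − 2×£210.00 = £17,694.00
  £1,282.60 + 30.05% × (£17,694.00 − £8,600.00) = £1,282.60 + 30.05% × £9,094.00 = £4,015.35
Transit Levy: cap £511,282.00 − YTD £505,418.00 = £5,864.00 subject; 8.1% × £5,864.00 = £474.98
Total: £4,015.35 + £474.98 = £4,490.33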